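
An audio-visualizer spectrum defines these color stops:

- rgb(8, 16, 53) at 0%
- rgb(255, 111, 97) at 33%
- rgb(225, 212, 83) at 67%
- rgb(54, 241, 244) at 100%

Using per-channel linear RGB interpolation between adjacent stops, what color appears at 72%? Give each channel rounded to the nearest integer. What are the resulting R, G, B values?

72% lies between the 67% and 100% stops, so the local fraction is t = (72 − 67)/(100 − 67) = 5/33 ≈ 0.1515.
R = 225 + 0.1515 × (54 − 225) = 199.094 → 199
G = 212 + 0.1515 × (241 − 212) = 216.393 → 216
B = 83 + 0.1515 × (244 − 83) = 107.392 → 107

(199, 216, 107)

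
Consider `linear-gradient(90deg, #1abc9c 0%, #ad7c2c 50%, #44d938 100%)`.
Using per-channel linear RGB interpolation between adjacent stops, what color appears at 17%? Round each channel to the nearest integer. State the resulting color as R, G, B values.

17% lies between the 0% and 50% stops, so the local fraction is t = (17 − 0)/(50 − 0) = 17/50 ≈ 0.34.
#1abc9c → (26, 188, 156); #ad7c2c → (173, 124, 44).
R = 26 + 0.34 × (173 − 26) = 75.98 → 76
G = 188 + 0.34 × (124 − 188) = 166.24 → 166
B = 156 + 0.34 × (44 − 156) = 117.92 → 118

(76, 166, 118)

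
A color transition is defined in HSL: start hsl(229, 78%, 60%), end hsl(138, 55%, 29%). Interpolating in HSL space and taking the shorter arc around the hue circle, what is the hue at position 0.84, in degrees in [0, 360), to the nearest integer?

153

Hue arc: Δh = 138 − 229 = -91° (|Δh| ≤ 180, already the shorter path).
H = 229 + 0.84 × (-91) = 152.56 → 153°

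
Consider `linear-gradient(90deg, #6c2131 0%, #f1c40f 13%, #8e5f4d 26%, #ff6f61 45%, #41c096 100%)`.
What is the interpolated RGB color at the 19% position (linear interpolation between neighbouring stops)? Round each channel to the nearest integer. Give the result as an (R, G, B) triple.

19% lies between the 13% and 26% stops, so the local fraction is t = (19 − 13)/(26 − 13) = 6/13 ≈ 0.4615.
#f1c40f → (241, 196, 15); #8e5f4d → (142, 95, 77).
R = 241 + 0.4615 × (142 − 241) = 195.311 → 195
G = 196 + 0.4615 × (95 − 196) = 149.388 → 149
B = 15 + 0.4615 × (77 − 15) = 43.613 → 44

(195, 149, 44)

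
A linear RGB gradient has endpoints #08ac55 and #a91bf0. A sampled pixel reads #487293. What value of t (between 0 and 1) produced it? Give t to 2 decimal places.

Invert the lerp on the R channel (largest span, 161): t = (72 − 8) / (169 − 8) = 64/161 = 0.39752.
Check on G: (114 − 172)/(27 − 172) = 0.4 ✓

0.40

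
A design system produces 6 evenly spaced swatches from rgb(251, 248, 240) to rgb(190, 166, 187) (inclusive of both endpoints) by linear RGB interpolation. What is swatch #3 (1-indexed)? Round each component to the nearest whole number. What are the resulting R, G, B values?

With 6 swatches and endpoints inclusive, swatch 3 sits at t = (3 − 1)/(6 − 1) = 2/5 ≈ 0.4.
R = 251 + 0.4 × (190 − 251) = 226.6 → 227
G = 248 + 0.4 × (166 − 248) = 215.2 → 215
B = 240 + 0.4 × (187 − 240) = 218.8 → 219

(227, 215, 219)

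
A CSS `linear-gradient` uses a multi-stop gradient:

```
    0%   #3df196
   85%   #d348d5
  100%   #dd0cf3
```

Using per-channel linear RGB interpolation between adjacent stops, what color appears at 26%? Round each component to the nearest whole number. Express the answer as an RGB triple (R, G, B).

26% lies between the 0% and 85% stops, so the local fraction is t = (26 − 0)/(85 − 0) = 26/85 ≈ 0.3059.
#3df196 → (61, 241, 150); #d348d5 → (211, 72, 213).
R = 61 + 0.3059 × (211 − 61) = 106.885 → 107
G = 241 + 0.3059 × (72 − 241) = 189.303 → 189
B = 150 + 0.3059 × (213 − 150) = 169.272 → 169

(107, 189, 169)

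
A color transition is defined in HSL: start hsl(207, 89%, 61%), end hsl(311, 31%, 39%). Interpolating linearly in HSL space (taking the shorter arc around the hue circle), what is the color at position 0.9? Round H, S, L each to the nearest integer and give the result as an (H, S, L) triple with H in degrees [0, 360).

(301, 37, 41)

Hue arc: Δh = 311 − 207 = 104° (|Δh| ≤ 180, already the shorter path).
H = 207 + 0.9 × (104) = 300.6 → 301°
S = 89 + 0.9 × (31 − 89) = 36.8 → 37%
L = 61 + 0.9 × (39 − 61) = 41.2 → 41%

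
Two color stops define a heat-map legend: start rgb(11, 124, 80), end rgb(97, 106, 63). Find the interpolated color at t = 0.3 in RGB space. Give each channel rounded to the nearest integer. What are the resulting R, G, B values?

(37, 119, 75)

R = 11 + 0.3 × (97 − 11) = 11 + 0.3 × 86 = 36.8 → 37
G = 124 + 0.3 × (106 − 124) = 124 + 0.3 × -18 = 118.6 → 119
B = 80 + 0.3 × (63 − 80) = 80 + 0.3 × -17 = 74.9 → 75
So the blended color is (37, 119, 75), about #25774b.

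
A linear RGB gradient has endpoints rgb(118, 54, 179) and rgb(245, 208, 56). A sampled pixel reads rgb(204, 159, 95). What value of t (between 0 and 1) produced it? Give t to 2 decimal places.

Invert the lerp on the G channel (largest span, 154): t = (159 − 54) / (208 − 54) = 105/154 = 0.68182.
Check on R: (204 − 118)/(245 − 118) = 0.6772 ✓

0.68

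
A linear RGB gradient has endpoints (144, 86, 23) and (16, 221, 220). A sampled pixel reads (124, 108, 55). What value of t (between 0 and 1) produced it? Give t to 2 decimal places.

Invert the lerp on the B channel (largest span, 197): t = (55 − 23) / (220 − 23) = 32/197 = 0.16244.
Check on R: (124 − 144)/(16 − 144) = 0.1562 ✓

0.16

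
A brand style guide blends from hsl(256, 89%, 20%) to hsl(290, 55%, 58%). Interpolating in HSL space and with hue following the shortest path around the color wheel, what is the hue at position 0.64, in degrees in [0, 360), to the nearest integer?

278

Hue arc: Δh = 290 − 256 = 34° (|Δh| ≤ 180, already the shorter path).
H = 256 + 0.64 × (34) = 277.76 → 278°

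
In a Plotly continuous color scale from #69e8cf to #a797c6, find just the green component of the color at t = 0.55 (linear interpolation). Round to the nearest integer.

G₁ = 232 (from #69e8cf), G₂ = 151 (from #a797c6).
G = 232 + 0.55 × (151 − 232) = 187.45 → 187

187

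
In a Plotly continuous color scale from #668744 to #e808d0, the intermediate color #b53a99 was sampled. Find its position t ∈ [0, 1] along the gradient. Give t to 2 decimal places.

Invert the lerp on the B channel (largest span, 140): t = (153 − 68) / (208 − 68) = 85/140 = 0.60714.
Check on R: (181 − 102)/(232 − 102) = 0.6077 ✓

0.61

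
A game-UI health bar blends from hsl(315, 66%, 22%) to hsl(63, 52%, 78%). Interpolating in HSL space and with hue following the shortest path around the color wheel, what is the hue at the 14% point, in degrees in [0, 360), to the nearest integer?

330

Hue: 63 − 315 = -252°, but |-252| > 180 so the shorter arc goes the other way: Δh = -252 + 360 = 108°.
H = 315 + 0.14 × (108) = 330.12 → 330°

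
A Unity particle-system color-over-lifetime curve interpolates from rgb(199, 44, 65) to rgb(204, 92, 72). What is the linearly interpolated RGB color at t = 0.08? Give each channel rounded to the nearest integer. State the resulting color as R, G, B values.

R = 199 + 0.08 × (204 − 199) = 199 + 0.08 × 5 = 199.4 → 199
G = 44 + 0.08 × (92 − 44) = 44 + 0.08 × 48 = 47.84 → 48
B = 65 + 0.08 × (72 − 65) = 65 + 0.08 × 7 = 65.56 → 66

(199, 48, 66)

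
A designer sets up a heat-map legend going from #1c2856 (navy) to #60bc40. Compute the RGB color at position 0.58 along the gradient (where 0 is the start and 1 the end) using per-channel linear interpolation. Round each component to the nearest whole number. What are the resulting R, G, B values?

#1c2856 → (28, 40, 86); #60bc40 → (96, 188, 64).
R = 28 + 0.58 × (96 − 28) = 28 + 0.58 × 68 = 67.44 → 67
G = 40 + 0.58 × (188 − 40) = 40 + 0.58 × 148 = 125.84 → 126
B = 86 + 0.58 × (64 − 86) = 86 + 0.58 × -22 = 73.24 → 73
So the blended color is (67, 126, 73), about #437e49.

(67, 126, 73)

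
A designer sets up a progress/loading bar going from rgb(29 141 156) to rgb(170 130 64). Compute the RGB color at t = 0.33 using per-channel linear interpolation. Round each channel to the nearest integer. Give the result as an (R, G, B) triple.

R = 29 + 0.33 × (170 − 29) = 29 + 0.33 × 141 = 75.53 → 76
G = 141 + 0.33 × (130 − 141) = 141 + 0.33 × -11 = 137.37 → 137
B = 156 + 0.33 × (64 − 156) = 156 + 0.33 × -92 = 125.64 → 126
So the blended color is (76, 137, 126), about #4c897e.

(76, 137, 126)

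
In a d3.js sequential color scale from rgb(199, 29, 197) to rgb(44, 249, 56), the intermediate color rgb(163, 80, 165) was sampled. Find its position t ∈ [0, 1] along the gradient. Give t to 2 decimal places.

Invert the lerp on the G channel (largest span, 220): t = (80 − 29) / (249 − 29) = 51/220 = 0.23182.
Check on R: (163 − 199)/(44 − 199) = 0.2323 ✓

0.23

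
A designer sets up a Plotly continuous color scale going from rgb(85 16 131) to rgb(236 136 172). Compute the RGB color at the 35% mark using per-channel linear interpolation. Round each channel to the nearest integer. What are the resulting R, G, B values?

(138, 58, 145)

35% corresponds to t = 0.35.
R = 85 + 0.35 × (236 − 85) = 85 + 0.35 × 151 = 137.85 → 138
G = 16 + 0.35 × (136 − 16) = 16 + 0.35 × 120 = 58 → 58
B = 131 + 0.35 × (172 − 131) = 131 + 0.35 × 41 = 145.35 → 145
So the blended color is (138, 58, 145), about #8a3a91.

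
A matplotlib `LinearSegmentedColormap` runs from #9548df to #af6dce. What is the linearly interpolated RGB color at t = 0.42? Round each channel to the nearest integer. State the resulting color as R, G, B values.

#9548df → (149, 72, 223); #af6dce → (175, 109, 206).
R = 149 + 0.42 × (175 − 149) = 149 + 0.42 × 26 = 159.92 → 160
G = 72 + 0.42 × (109 − 72) = 72 + 0.42 × 37 = 87.54 → 88
B = 223 + 0.42 × (206 − 223) = 223 + 0.42 × -17 = 215.86 → 216
So the blended color is (160, 88, 216), about #a058d8.

(160, 88, 216)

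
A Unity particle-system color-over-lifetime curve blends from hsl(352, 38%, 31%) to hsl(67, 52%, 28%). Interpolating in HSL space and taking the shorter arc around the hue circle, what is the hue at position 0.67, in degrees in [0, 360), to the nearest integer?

42

Hue: 67 − 352 = -285°, but |-285| > 180 so the shorter arc goes the other way: Δh = -285 + 360 = 75°.
H = 352 + 0.67 × (75) = 402.25 → 402 → 402 mod 360 = 42°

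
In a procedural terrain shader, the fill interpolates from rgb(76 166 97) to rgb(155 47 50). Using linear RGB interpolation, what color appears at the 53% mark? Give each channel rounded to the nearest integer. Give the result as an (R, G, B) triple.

(118, 103, 72)

53% corresponds to t = 0.53.
R = 76 + 0.53 × (155 − 76) = 76 + 0.53 × 79 = 117.87 → 118
G = 166 + 0.53 × (47 − 166) = 166 + 0.53 × -119 = 102.93 → 103
B = 97 + 0.53 × (50 − 97) = 97 + 0.53 × -47 = 72.09 → 72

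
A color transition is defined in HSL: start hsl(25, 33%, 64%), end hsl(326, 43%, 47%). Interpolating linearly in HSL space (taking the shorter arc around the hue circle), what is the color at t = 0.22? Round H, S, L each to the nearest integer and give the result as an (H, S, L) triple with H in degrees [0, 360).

(12, 35, 60)

Hue: 326 − 25 = 301°, but |301| > 180 so the shorter arc goes the other way: Δh = 301 − 360 = -59°.
H = 25 + 0.22 × (-59) = 12.02 → 12°
S = 33 + 0.22 × (43 − 33) = 35.2 → 35%
L = 64 + 0.22 × (47 − 64) = 60.26 → 60%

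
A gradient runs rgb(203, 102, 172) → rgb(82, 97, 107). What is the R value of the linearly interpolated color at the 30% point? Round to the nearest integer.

167

R = 203 + 0.3 × (82 − 203) = 166.7 → 167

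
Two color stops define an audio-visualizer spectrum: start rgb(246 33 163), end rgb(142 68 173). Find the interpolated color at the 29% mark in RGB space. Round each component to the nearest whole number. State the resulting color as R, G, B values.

(216, 43, 166)

29% corresponds to t = 0.29.
R = 246 + 0.29 × (142 − 246) = 246 + 0.29 × -104 = 215.84 → 216
G = 33 + 0.29 × (68 − 33) = 33 + 0.29 × 35 = 43.15 → 43
B = 163 + 0.29 × (173 − 163) = 163 + 0.29 × 10 = 165.9 → 166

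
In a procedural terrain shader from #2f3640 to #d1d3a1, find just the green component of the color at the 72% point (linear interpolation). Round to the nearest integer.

167

G₁ = 54 (from #2f3640), G₂ = 211 (from #d1d3a1).
G = 54 + 0.72 × (211 − 54) = 167.04 → 167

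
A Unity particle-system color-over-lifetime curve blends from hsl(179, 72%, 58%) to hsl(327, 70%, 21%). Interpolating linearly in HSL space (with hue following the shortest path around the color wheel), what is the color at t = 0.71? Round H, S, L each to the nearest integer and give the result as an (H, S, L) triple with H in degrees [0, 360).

Hue arc: Δh = 327 − 179 = 148° (|Δh| ≤ 180, already the shorter path).
H = 179 + 0.71 × (148) = 284.08 → 284°
S = 72 + 0.71 × (70 − 72) = 70.58 → 71%
L = 58 + 0.71 × (21 − 58) = 31.73 → 32%

(284, 71, 32)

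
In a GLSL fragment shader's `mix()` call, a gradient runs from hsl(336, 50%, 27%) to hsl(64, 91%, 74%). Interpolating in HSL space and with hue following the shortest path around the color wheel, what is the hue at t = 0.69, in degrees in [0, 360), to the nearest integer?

Hue: 64 − 336 = -272°, but |-272| > 180 so the shorter arc goes the other way: Δh = -272 + 360 = 88°.
H = 336 + 0.69 × (88) = 396.72 → 397 → 397 mod 360 = 37°

37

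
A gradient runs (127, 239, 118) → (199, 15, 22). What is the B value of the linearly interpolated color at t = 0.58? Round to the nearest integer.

62

B = 118 + 0.58 × (22 − 118) = 62.32 → 62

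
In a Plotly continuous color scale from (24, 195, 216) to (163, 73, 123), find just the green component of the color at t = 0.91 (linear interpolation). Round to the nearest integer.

G = 195 + 0.91 × (73 − 195) = 83.98 → 84

84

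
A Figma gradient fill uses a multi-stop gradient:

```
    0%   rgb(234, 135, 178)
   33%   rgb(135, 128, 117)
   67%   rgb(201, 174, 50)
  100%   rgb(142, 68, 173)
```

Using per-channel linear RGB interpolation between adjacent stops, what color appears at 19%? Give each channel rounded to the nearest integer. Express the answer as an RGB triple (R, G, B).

(177, 131, 143)

19% lies between the 0% and 33% stops, so the local fraction is t = (19 − 0)/(33 − 0) = 19/33 ≈ 0.5758.
R = 234 + 0.5758 × (135 − 234) = 176.996 → 177
G = 135 + 0.5758 × (128 − 135) = 130.969 → 131
B = 178 + 0.5758 × (117 − 178) = 142.876 → 143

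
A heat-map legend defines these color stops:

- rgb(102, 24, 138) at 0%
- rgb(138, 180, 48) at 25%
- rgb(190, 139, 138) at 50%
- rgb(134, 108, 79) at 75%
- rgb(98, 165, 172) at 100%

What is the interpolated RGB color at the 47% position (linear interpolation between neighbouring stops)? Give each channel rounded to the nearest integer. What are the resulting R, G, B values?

(184, 144, 127)

47% lies between the 25% and 50% stops, so the local fraction is t = (47 − 25)/(50 − 25) = 22/25 ≈ 0.88.
R = 138 + 0.88 × (190 − 138) = 183.76 → 184
G = 180 + 0.88 × (139 − 180) = 143.92 → 144
B = 48 + 0.88 × (138 − 48) = 127.2 → 127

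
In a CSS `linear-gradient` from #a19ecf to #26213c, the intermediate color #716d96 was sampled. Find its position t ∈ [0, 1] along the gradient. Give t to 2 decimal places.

0.39

Invert the lerp on the B channel (largest span, 147): t = (150 − 207) / (60 − 207) = -57/-147 = 0.38776.
Check on R: (113 − 161)/(38 − 161) = 0.3902 ✓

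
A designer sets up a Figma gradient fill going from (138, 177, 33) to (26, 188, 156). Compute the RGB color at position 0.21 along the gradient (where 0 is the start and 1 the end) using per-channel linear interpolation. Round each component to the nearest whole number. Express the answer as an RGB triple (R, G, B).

R = 138 + 0.21 × (26 − 138) = 138 + 0.21 × -112 = 114.48 → 114
G = 177 + 0.21 × (188 − 177) = 177 + 0.21 × 11 = 179.31 → 179
B = 33 + 0.21 × (156 − 33) = 33 + 0.21 × 123 = 58.83 → 59

(114, 179, 59)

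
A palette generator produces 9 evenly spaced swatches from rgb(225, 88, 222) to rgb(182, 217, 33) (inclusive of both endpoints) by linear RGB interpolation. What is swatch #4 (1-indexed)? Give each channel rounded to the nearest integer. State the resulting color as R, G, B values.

With 9 swatches and endpoints inclusive, swatch 4 sits at t = (4 − 1)/(9 − 1) = 3/8 ≈ 0.375.
R = 225 + 0.375 × (182 − 225) = 208.875 → 209
G = 88 + 0.375 × (217 − 88) = 136.375 → 136
B = 222 + 0.375 × (33 − 222) = 151.125 → 151

(209, 136, 151)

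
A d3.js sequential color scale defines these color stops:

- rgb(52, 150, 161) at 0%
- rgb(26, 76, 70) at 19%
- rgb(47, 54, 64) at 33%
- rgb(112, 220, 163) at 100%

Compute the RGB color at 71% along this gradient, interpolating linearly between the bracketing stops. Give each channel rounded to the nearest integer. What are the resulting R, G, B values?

71% lies between the 33% and 100% stops, so the local fraction is t = (71 − 33)/(100 − 33) = 38/67 ≈ 0.5672.
R = 47 + 0.5672 × (112 − 47) = 83.868 → 84
G = 54 + 0.5672 × (220 − 54) = 148.155 → 148
B = 64 + 0.5672 × (163 − 64) = 120.153 → 120

(84, 148, 120)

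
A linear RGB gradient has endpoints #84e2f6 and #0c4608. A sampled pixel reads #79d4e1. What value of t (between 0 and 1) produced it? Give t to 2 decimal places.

Invert the lerp on the B channel (largest span, 238): t = (225 − 246) / (8 − 246) = -21/-238 = 0.088235.
Check on R: (121 − 132)/(12 − 132) = 0.09167 ✓

0.09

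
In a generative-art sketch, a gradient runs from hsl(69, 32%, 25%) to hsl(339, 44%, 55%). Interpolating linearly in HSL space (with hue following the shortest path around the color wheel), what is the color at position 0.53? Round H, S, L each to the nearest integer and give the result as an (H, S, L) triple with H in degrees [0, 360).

Hue: 339 − 69 = 270°, but |270| > 180 so the shorter arc goes the other way: Δh = 270 − 360 = -90°.
H = 69 + 0.53 × (-90) = 21.3 → 21°
S = 32 + 0.53 × (44 − 32) = 38.36 → 38%
L = 25 + 0.53 × (55 − 25) = 40.9 → 41%

(21, 38, 41)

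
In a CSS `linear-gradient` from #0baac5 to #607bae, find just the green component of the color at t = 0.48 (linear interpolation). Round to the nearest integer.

147

G₁ = 170 (from #0baac5), G₂ = 123 (from #607bae).
G = 170 + 0.48 × (123 − 170) = 147.44 → 147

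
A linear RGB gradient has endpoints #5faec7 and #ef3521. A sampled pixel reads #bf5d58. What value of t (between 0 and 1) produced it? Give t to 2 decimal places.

0.67

Invert the lerp on the B channel (largest span, 166): t = (88 − 199) / (33 − 199) = -111/-166 = 0.66867.
Check on R: (191 − 95)/(239 − 95) = 0.6667 ✓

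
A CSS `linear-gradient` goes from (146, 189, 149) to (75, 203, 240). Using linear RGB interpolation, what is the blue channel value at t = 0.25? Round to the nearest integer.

172

B = 149 + 0.25 × (240 − 149) = 171.75 → 172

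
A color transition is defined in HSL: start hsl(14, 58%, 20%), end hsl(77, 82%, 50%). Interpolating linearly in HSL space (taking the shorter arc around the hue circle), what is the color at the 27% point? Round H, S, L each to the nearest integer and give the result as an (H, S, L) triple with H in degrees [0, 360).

Hue arc: Δh = 77 − 14 = 63° (|Δh| ≤ 180, already the shorter path).
H = 14 + 0.27 × (63) = 31.01 → 31°
S = 58 + 0.27 × (82 − 58) = 64.48 → 64%
L = 20 + 0.27 × (50 − 20) = 28.1 → 28%

(31, 64, 28)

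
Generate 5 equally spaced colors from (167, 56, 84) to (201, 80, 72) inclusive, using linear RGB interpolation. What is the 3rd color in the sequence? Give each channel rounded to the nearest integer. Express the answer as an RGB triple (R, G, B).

(184, 68, 78)

With 5 swatches and endpoints inclusive, swatch 3 sits at t = (3 − 1)/(5 − 1) = 2/4 ≈ 0.5.
R = 167 + 0.5 × (201 − 167) = 184 → 184
G = 56 + 0.5 × (80 − 56) = 68 → 68
B = 84 + 0.5 × (72 − 84) = 78 → 78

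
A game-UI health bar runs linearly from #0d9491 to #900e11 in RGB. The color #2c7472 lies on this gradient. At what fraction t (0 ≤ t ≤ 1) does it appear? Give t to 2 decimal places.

0.24

Invert the lerp on the G channel (largest span, 134): t = (116 − 148) / (14 − 148) = -32/-134 = 0.23881.
Check on R: (44 − 13)/(144 − 13) = 0.2366 ✓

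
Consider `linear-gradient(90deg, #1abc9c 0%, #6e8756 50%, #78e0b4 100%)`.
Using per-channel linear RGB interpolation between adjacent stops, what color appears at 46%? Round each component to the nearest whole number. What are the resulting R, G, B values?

46% lies between the 0% and 50% stops, so the local fraction is t = (46 − 0)/(50 − 0) = 46/50 ≈ 0.92.
#1abc9c → (26, 188, 156); #6e8756 → (110, 135, 86).
R = 26 + 0.92 × (110 − 26) = 103.28 → 103
G = 188 + 0.92 × (135 − 188) = 139.24 → 139
B = 156 + 0.92 × (86 − 156) = 91.6 → 92

(103, 139, 92)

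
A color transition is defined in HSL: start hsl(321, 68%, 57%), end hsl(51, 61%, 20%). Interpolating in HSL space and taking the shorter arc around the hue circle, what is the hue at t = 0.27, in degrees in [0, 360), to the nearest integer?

Hue: 51 − 321 = -270°, but |-270| > 180 so the shorter arc goes the other way: Δh = -270 + 360 = 90°.
H = 321 + 0.27 × (90) = 345.3 → 345°

345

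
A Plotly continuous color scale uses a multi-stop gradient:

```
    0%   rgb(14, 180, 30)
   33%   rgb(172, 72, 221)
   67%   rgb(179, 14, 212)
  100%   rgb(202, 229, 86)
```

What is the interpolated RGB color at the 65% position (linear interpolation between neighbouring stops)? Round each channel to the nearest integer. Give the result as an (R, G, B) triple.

65% lies between the 33% and 67% stops, so the local fraction is t = (65 − 33)/(67 − 33) = 32/34 ≈ 0.9412.
R = 172 + 0.9412 × (179 − 172) = 178.588 → 179
G = 72 + 0.9412 × (14 − 72) = 17.41 → 17
B = 221 + 0.9412 × (212 − 221) = 212.529 → 213

(179, 17, 213)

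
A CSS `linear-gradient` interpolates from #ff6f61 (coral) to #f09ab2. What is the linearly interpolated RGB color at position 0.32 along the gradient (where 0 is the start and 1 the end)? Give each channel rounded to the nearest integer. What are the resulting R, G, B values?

#ff6f61 → (255, 111, 97); #f09ab2 → (240, 154, 178).
R = 255 + 0.32 × (240 − 255) = 255 + 0.32 × -15 = 250.2 → 250
G = 111 + 0.32 × (154 − 111) = 111 + 0.32 × 43 = 124.76 → 125
B = 97 + 0.32 × (178 − 97) = 97 + 0.32 × 81 = 122.92 → 123

(250, 125, 123)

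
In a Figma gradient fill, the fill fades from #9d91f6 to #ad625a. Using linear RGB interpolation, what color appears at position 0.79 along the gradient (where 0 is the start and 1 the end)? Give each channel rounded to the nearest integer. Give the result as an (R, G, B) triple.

#9d91f6 → (157, 145, 246); #ad625a → (173, 98, 90).
R = 157 + 0.79 × (173 − 157) = 157 + 0.79 × 16 = 169.64 → 170
G = 145 + 0.79 × (98 − 145) = 145 + 0.79 × -47 = 107.87 → 108
B = 246 + 0.79 × (90 − 246) = 246 + 0.79 × -156 = 122.76 → 123

(170, 108, 123)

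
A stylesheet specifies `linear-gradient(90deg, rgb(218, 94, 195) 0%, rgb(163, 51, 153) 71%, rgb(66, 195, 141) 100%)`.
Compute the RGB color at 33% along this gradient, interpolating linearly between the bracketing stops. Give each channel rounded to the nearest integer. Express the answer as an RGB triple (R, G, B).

(192, 74, 175)

33% lies between the 0% and 71% stops, so the local fraction is t = (33 − 0)/(71 − 0) = 33/71 ≈ 0.4648.
R = 218 + 0.4648 × (163 − 218) = 192.436 → 192
G = 94 + 0.4648 × (51 − 94) = 74.014 → 74
B = 195 + 0.4648 × (153 − 195) = 175.478 → 175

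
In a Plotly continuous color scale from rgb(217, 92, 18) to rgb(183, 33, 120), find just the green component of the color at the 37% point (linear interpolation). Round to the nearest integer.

70

G = 92 + 0.37 × (33 − 92) = 70.17 → 70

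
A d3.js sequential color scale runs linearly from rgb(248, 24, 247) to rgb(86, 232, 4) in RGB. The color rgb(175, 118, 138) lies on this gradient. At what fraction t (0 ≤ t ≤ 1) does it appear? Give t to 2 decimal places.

Invert the lerp on the B channel (largest span, 243): t = (138 − 247) / (4 − 247) = -109/-243 = 0.44856.
Check on R: (175 − 248)/(86 − 248) = 0.4506 ✓

0.45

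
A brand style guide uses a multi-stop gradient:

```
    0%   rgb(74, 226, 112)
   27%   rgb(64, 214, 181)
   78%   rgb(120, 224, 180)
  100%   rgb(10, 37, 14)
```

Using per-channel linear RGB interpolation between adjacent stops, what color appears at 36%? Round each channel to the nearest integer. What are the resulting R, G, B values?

(74, 216, 181)

36% lies between the 27% and 78% stops, so the local fraction is t = (36 − 27)/(78 − 27) = 9/51 ≈ 0.1765.
R = 64 + 0.1765 × (120 − 64) = 73.884 → 74
G = 214 + 0.1765 × (224 − 214) = 215.765 → 216
B = 181 + 0.1765 × (180 − 181) = 180.823 → 181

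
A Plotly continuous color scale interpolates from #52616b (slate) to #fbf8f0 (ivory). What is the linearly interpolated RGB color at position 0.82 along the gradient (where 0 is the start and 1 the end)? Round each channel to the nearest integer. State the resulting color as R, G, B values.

#52616b → (82, 97, 107); #fbf8f0 → (251, 248, 240).
R = 82 + 0.82 × (251 − 82) = 82 + 0.82 × 169 = 220.58 → 221
G = 97 + 0.82 × (248 − 97) = 97 + 0.82 × 151 = 220.82 → 221
B = 107 + 0.82 × (240 − 107) = 107 + 0.82 × 133 = 216.06 → 216

(221, 221, 216)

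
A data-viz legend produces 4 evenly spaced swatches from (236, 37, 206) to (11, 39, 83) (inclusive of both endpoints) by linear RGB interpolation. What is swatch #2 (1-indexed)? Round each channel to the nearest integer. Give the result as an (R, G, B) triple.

(161, 38, 165)

With 4 swatches and endpoints inclusive, swatch 2 sits at t = (2 − 1)/(4 − 1) = 1/3 ≈ 0.3333.
R = 236 + 0.3333 × (11 − 236) = 161.007 → 161
G = 37 + 0.3333 × (39 − 37) = 37.667 → 38
B = 206 + 0.3333 × (83 − 206) = 165.004 → 165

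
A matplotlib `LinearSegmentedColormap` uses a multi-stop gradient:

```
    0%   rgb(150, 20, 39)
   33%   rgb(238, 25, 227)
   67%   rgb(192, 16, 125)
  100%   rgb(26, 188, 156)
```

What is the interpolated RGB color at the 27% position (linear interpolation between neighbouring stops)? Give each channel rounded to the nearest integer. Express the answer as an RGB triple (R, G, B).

(222, 24, 193)

27% lies between the 0% and 33% stops, so the local fraction is t = (27 − 0)/(33 − 0) = 27/33 ≈ 0.8182.
R = 150 + 0.8182 × (238 − 150) = 222.002 → 222
G = 20 + 0.8182 × (25 − 20) = 24.091 → 24
B = 39 + 0.8182 × (227 − 39) = 192.822 → 193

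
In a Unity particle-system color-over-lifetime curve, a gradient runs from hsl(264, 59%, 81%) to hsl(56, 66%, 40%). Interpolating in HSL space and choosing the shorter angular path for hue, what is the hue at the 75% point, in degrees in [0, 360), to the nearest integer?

18

Hue: 56 − 264 = -208°, but |-208| > 180 so the shorter arc goes the other way: Δh = -208 + 360 = 152°.
H = 264 + 0.75 × (152) = 378 → 378 → 378 mod 360 = 18°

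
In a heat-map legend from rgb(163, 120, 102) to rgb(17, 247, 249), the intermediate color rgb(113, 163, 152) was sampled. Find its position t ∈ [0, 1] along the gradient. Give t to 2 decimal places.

0.34

Invert the lerp on the B channel (largest span, 147): t = (152 − 102) / (249 − 102) = 50/147 = 0.34014.
Check on R: (113 − 163)/(17 − 163) = 0.3425 ✓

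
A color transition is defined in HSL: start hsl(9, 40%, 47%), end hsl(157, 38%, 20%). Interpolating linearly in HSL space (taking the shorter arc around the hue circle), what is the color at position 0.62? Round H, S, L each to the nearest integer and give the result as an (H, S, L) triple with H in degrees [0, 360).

(101, 39, 30)

Hue arc: Δh = 157 − 9 = 148° (|Δh| ≤ 180, already the shorter path).
H = 9 + 0.62 × (148) = 100.76 → 101°
S = 40 + 0.62 × (38 − 40) = 38.76 → 39%
L = 47 + 0.62 × (20 − 47) = 30.26 → 30%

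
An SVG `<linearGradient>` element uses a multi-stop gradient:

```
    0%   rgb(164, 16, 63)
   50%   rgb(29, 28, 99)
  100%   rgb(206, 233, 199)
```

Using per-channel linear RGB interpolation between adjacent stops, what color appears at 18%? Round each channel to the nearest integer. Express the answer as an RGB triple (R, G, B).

18% lies between the 0% and 50% stops, so the local fraction is t = (18 − 0)/(50 − 0) = 18/50 ≈ 0.36.
R = 164 + 0.36 × (29 − 164) = 115.4 → 115
G = 16 + 0.36 × (28 − 16) = 20.32 → 20
B = 63 + 0.36 × (99 − 63) = 75.96 → 76

(115, 20, 76)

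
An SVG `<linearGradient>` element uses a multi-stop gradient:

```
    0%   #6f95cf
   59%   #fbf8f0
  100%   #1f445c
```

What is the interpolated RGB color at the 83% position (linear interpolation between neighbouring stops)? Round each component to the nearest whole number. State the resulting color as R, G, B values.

83% lies between the 59% and 100% stops, so the local fraction is t = (83 − 59)/(100 − 59) = 24/41 ≈ 0.5854.
#fbf8f0 → (251, 248, 240); #1f445c → (31, 68, 92).
R = 251 + 0.5854 × (31 − 251) = 122.212 → 122
G = 248 + 0.5854 × (68 − 248) = 142.628 → 143
B = 240 + 0.5854 × (92 − 240) = 153.361 → 153

(122, 143, 153)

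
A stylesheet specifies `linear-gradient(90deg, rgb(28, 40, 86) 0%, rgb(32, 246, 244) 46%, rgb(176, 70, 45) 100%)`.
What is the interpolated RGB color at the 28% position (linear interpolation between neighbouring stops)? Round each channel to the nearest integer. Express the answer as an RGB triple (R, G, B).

28% lies between the 0% and 46% stops, so the local fraction is t = (28 − 0)/(46 − 0) = 28/46 ≈ 0.6087.
R = 28 + 0.6087 × (32 − 28) = 30.435 → 30
G = 40 + 0.6087 × (246 − 40) = 165.392 → 165
B = 86 + 0.6087 × (244 − 86) = 182.175 → 182

(30, 165, 182)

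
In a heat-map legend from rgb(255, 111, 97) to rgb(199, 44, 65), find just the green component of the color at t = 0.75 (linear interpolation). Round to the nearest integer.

G = 111 + 0.75 × (44 − 111) = 60.75 → 61

61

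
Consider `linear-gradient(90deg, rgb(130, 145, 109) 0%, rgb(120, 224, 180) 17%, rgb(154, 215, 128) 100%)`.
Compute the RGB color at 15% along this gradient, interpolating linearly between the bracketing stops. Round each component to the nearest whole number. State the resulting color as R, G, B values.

15% lies between the 0% and 17% stops, so the local fraction is t = (15 − 0)/(17 − 0) = 15/17 ≈ 0.8824.
R = 130 + 0.8824 × (120 − 130) = 121.176 → 121
G = 145 + 0.8824 × (224 − 145) = 214.71 → 215
B = 109 + 0.8824 × (180 − 109) = 171.65 → 172

(121, 215, 172)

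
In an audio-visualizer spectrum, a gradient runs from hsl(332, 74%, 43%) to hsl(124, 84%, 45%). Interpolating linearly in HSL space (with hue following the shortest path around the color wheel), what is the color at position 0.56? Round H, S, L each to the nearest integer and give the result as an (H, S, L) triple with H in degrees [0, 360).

Hue: 124 − 332 = -208°, but |-208| > 180 so the shorter arc goes the other way: Δh = -208 + 360 = 152°.
H = 332 + 0.56 × (152) = 417.12 → 417 → 417 mod 360 = 57°
S = 74 + 0.56 × (84 − 74) = 79.6 → 80%
L = 43 + 0.56 × (45 − 43) = 44.12 → 44%

(57, 80, 44)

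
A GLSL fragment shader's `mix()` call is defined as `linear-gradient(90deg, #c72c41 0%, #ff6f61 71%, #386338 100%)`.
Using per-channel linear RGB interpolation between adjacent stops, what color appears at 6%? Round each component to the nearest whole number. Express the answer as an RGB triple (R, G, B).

(204, 50, 68)

6% lies between the 0% and 71% stops, so the local fraction is t = (6 − 0)/(71 − 0) = 6/71 ≈ 0.0845.
#c72c41 → (199, 44, 65); #ff6f61 → (255, 111, 97).
R = 199 + 0.0845 × (255 − 199) = 203.732 → 204
G = 44 + 0.0845 × (111 − 44) = 49.662 → 50
B = 65 + 0.0845 × (97 − 65) = 67.704 → 68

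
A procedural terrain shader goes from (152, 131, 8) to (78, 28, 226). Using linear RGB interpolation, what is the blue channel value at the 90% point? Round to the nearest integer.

204

B = 8 + 0.9 × (226 − 8) = 204.2 → 204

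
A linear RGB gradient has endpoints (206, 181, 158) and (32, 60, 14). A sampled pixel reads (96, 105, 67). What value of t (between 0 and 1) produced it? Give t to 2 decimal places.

0.63

Invert the lerp on the R channel (largest span, 174): t = (96 − 206) / (32 − 206) = -110/-174 = 0.63218.
Check on G: (105 − 181)/(60 − 181) = 0.6281 ✓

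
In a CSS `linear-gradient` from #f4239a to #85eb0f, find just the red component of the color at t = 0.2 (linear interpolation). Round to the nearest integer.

222

R₁ = 244 (from #f4239a), R₂ = 133 (from #85eb0f).
R = 244 + 0.2 × (133 − 244) = 221.8 → 222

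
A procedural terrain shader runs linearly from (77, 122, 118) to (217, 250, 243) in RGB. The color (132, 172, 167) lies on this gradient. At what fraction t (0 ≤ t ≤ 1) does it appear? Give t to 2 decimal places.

0.39

Invert the lerp on the R channel (largest span, 140): t = (132 − 77) / (217 − 77) = 55/140 = 0.39286.
Check on G: (172 − 122)/(250 − 122) = 0.3906 ✓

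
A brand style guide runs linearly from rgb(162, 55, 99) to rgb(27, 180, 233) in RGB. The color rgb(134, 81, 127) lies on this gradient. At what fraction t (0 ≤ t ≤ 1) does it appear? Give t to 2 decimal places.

Invert the lerp on the R channel (largest span, 135): t = (134 − 162) / (27 − 162) = -28/-135 = 0.20741.
Check on G: (81 − 55)/(180 − 55) = 0.208 ✓

0.21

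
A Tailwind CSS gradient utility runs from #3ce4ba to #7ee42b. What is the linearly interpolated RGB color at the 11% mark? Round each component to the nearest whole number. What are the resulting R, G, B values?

(67, 228, 170)

#3ce4ba → (60, 228, 186); #7ee42b → (126, 228, 43).
11% corresponds to t = 0.11.
R = 60 + 0.11 × (126 − 60) = 60 + 0.11 × 66 = 67.26 → 67
G = 228 + 0.11 × (228 − 228) = 228 + 0.11 × 0 = 228 → 228
B = 186 + 0.11 × (43 − 186) = 186 + 0.11 × -143 = 170.27 → 170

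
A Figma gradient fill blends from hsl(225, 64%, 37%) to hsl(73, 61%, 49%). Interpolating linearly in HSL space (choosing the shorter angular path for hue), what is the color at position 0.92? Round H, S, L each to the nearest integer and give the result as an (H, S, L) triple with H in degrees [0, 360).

Hue arc: Δh = 73 − 225 = -152° (|Δh| ≤ 180, already the shorter path).
H = 225 + 0.92 × (-152) = 85.16 → 85°
S = 64 + 0.92 × (61 − 64) = 61.24 → 61%
L = 37 + 0.92 × (49 − 37) = 48.04 → 48%

(85, 61, 48)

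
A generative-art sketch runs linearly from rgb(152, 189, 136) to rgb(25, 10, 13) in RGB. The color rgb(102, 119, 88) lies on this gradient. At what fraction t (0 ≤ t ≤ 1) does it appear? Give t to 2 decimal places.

0.39

Invert the lerp on the G channel (largest span, 179): t = (119 − 189) / (10 − 189) = -70/-179 = 0.39106.
Check on R: (102 − 152)/(25 − 152) = 0.3937 ✓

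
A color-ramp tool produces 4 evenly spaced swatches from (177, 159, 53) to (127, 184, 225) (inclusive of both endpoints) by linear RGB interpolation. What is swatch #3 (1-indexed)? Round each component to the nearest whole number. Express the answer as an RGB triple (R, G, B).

(144, 176, 168)

With 4 swatches and endpoints inclusive, swatch 3 sits at t = (3 − 1)/(4 − 1) = 2/3 ≈ 0.6667.
R = 177 + 0.6667 × (127 − 177) = 143.665 → 144
G = 159 + 0.6667 × (184 − 159) = 175.667 → 176
B = 53 + 0.6667 × (225 − 53) = 167.672 → 168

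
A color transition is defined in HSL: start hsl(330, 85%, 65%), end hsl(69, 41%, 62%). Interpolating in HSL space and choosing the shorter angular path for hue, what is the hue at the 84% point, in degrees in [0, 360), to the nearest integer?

53

Hue: 69 − 330 = -261°, but |-261| > 180 so the shorter arc goes the other way: Δh = -261 + 360 = 99°.
H = 330 + 0.84 × (99) = 413.16 → 413 → 413 mod 360 = 53°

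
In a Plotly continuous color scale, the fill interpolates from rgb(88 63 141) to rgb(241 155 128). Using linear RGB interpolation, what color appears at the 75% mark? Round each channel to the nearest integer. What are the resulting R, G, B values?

75% corresponds to t = 0.75.
R = 88 + 0.75 × (241 − 88) = 88 + 0.75 × 153 = 202.75 → 203
G = 63 + 0.75 × (155 − 63) = 63 + 0.75 × 92 = 132 → 132
B = 141 + 0.75 × (128 − 141) = 141 + 0.75 × -13 = 131.25 → 131
So the blended color is (203, 132, 131), about #cb8483.

(203, 132, 131)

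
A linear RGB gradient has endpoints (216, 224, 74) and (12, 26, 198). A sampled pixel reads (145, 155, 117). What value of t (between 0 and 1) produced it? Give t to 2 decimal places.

0.35

Invert the lerp on the R channel (largest span, 204): t = (145 − 216) / (12 − 216) = -71/-204 = 0.34804.
Check on G: (155 − 224)/(26 − 224) = 0.3485 ✓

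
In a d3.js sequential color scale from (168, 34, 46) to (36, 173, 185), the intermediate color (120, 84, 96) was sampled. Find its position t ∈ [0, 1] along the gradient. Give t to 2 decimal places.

Invert the lerp on the G channel (largest span, 139): t = (84 − 34) / (173 − 34) = 50/139 = 0.35971.
Check on R: (120 − 168)/(36 − 168) = 0.3636 ✓

0.36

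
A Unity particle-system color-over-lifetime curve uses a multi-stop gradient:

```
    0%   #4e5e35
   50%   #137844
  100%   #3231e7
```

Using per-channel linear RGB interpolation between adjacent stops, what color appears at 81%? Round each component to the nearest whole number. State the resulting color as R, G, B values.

81% lies between the 50% and 100% stops, so the local fraction is t = (81 − 50)/(100 − 50) = 31/50 ≈ 0.62.
#137844 → (19, 120, 68); #3231e7 → (50, 49, 231).
R = 19 + 0.62 × (50 − 19) = 38.22 → 38
G = 120 + 0.62 × (49 − 120) = 75.98 → 76
B = 68 + 0.62 × (231 − 68) = 169.06 → 169

(38, 76, 169)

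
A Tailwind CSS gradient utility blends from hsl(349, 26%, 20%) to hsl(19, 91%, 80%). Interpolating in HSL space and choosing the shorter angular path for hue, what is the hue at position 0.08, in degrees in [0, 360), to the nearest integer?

351

Hue: 19 − 349 = -330°, but |-330| > 180 so the shorter arc goes the other way: Δh = -330 + 360 = 30°.
H = 349 + 0.08 × (30) = 351.4 → 351°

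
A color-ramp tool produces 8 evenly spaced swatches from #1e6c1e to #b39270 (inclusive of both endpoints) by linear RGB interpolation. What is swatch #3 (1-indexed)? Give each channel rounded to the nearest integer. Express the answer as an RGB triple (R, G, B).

(73, 119, 53)

With 8 swatches and endpoints inclusive, swatch 3 sits at t = (3 − 1)/(8 − 1) = 2/7 ≈ 0.2857.
#1e6c1e → (30, 108, 30); #b39270 → (179, 146, 112).
R = 30 + 0.2857 × (179 − 30) = 72.569 → 73
G = 108 + 0.2857 × (146 − 108) = 118.857 → 119
B = 30 + 0.2857 × (112 − 30) = 53.427 → 53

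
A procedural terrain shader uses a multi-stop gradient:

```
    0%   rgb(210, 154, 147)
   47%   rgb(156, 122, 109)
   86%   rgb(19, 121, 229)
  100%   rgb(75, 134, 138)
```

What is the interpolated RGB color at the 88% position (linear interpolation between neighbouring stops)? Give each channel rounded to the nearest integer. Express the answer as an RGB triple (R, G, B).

88% lies between the 86% and 100% stops, so the local fraction is t = (88 − 86)/(100 − 86) = 2/14 ≈ 0.1429.
R = 19 + 0.1429 × (75 − 19) = 27.002 → 27
G = 121 + 0.1429 × (134 − 121) = 122.858 → 123
B = 229 + 0.1429 × (138 − 229) = 215.996 → 216

(27, 123, 216)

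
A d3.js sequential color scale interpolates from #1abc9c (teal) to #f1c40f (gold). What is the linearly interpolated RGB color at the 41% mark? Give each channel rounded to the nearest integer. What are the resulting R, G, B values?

(114, 191, 98)

#1abc9c → (26, 188, 156); #f1c40f → (241, 196, 15).
41% corresponds to t = 0.41.
R = 26 + 0.41 × (241 − 26) = 26 + 0.41 × 215 = 114.15 → 114
G = 188 + 0.41 × (196 − 188) = 188 + 0.41 × 8 = 191.28 → 191
B = 156 + 0.41 × (15 − 156) = 156 + 0.41 × -141 = 98.19 → 98
So the blended color is (114, 191, 98), about #72bf62.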